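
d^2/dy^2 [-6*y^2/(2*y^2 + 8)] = 24*(3*y^2 - 4)/(y^6 + 12*y^4 + 48*y^2 + 64)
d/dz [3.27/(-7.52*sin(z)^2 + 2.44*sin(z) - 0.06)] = (49.1808*sin(z) - 7.9788)*cos(z)/(7.52*sin(z)^2 - 2.44*sin(z) + 0.06)^2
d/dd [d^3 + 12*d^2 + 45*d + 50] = 3*d^2 + 24*d + 45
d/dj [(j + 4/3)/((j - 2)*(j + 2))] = (-j^2 - 8*j/3 - 4)/(j^4 - 8*j^2 + 16)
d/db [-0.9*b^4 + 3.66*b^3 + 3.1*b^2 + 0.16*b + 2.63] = -3.6*b^3 + 10.98*b^2 + 6.2*b + 0.16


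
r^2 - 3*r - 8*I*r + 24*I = (r - 3)*(r - 8*I)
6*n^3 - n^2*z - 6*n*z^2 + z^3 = (-6*n + z)*(-n + z)*(n + z)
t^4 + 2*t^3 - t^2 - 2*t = t*(t - 1)*(t + 1)*(t + 2)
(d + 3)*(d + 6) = d^2 + 9*d + 18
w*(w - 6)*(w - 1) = w^3 - 7*w^2 + 6*w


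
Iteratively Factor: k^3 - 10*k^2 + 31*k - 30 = (k - 5)*(k^2 - 5*k + 6) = (k - 5)*(k - 3)*(k - 2)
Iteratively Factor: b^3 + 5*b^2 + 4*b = (b)*(b^2 + 5*b + 4) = b*(b + 4)*(b + 1)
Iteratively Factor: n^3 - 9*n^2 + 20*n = (n - 5)*(n^2 - 4*n) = (n - 5)*(n - 4)*(n)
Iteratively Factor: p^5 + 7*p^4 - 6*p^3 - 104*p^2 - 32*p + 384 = (p + 4)*(p^4 + 3*p^3 - 18*p^2 - 32*p + 96) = (p + 4)^2*(p^3 - p^2 - 14*p + 24) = (p + 4)^3*(p^2 - 5*p + 6) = (p - 2)*(p + 4)^3*(p - 3)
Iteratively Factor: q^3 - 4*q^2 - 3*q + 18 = (q + 2)*(q^2 - 6*q + 9) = (q - 3)*(q + 2)*(q - 3)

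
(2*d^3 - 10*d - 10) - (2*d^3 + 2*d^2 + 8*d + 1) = -2*d^2 - 18*d - 11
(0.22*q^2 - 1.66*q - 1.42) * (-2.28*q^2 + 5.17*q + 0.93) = -0.5016*q^4 + 4.9222*q^3 - 5.14*q^2 - 8.8852*q - 1.3206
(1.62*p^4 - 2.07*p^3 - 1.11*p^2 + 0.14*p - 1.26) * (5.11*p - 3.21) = 8.2782*p^5 - 15.7779*p^4 + 0.972599999999998*p^3 + 4.2785*p^2 - 6.888*p + 4.0446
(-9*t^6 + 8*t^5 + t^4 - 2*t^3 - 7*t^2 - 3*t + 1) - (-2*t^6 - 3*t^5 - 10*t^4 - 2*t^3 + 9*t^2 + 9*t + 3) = -7*t^6 + 11*t^5 + 11*t^4 - 16*t^2 - 12*t - 2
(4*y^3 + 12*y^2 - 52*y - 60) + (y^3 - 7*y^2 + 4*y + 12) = 5*y^3 + 5*y^2 - 48*y - 48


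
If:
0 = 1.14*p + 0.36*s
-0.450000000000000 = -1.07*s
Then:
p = -0.13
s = 0.42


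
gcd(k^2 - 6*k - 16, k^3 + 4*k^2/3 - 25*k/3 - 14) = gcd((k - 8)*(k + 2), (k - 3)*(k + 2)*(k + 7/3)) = k + 2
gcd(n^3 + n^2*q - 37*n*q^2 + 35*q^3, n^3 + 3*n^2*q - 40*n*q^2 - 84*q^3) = n + 7*q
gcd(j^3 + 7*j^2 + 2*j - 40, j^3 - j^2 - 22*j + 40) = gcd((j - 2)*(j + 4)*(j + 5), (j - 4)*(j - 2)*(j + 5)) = j^2 + 3*j - 10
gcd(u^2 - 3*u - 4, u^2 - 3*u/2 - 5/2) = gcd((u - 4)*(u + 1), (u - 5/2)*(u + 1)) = u + 1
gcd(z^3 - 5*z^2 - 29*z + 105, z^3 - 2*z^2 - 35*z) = z^2 - 2*z - 35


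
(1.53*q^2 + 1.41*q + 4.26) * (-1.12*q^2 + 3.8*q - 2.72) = -1.7136*q^4 + 4.2348*q^3 - 3.5748*q^2 + 12.3528*q - 11.5872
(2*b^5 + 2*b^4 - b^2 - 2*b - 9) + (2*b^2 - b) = 2*b^5 + 2*b^4 + b^2 - 3*b - 9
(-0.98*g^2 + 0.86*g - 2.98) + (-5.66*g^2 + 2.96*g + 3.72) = -6.64*g^2 + 3.82*g + 0.74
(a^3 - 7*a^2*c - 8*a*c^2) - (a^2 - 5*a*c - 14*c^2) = a^3 - 7*a^2*c - a^2 - 8*a*c^2 + 5*a*c + 14*c^2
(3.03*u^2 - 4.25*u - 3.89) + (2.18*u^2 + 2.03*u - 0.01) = 5.21*u^2 - 2.22*u - 3.9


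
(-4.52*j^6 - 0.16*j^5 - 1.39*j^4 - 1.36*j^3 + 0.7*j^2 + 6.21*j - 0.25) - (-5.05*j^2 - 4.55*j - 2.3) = -4.52*j^6 - 0.16*j^5 - 1.39*j^4 - 1.36*j^3 + 5.75*j^2 + 10.76*j + 2.05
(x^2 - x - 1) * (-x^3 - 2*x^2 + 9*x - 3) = -x^5 - x^4 + 12*x^3 - 10*x^2 - 6*x + 3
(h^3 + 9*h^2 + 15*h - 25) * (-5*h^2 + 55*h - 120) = -5*h^5 + 10*h^4 + 300*h^3 - 130*h^2 - 3175*h + 3000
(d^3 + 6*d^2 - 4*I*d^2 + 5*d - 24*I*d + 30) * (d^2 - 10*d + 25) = d^5 - 4*d^4 - 4*I*d^4 - 30*d^3 + 16*I*d^3 + 130*d^2 + 140*I*d^2 - 175*d - 600*I*d + 750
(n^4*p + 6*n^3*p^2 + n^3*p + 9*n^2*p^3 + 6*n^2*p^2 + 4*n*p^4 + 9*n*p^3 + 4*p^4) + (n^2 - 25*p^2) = n^4*p + 6*n^3*p^2 + n^3*p + 9*n^2*p^3 + 6*n^2*p^2 + n^2 + 4*n*p^4 + 9*n*p^3 + 4*p^4 - 25*p^2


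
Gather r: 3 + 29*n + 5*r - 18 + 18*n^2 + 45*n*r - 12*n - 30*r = 18*n^2 + 17*n + r*(45*n - 25) - 15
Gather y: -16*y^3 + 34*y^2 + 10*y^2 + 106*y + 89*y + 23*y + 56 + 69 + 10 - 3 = -16*y^3 + 44*y^2 + 218*y + 132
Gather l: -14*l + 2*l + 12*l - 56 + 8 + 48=0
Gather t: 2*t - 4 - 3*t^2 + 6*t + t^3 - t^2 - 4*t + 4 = t^3 - 4*t^2 + 4*t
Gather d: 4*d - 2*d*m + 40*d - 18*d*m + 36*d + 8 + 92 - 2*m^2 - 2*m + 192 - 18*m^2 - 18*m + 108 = d*(80 - 20*m) - 20*m^2 - 20*m + 400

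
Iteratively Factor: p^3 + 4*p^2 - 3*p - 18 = (p + 3)*(p^2 + p - 6) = (p + 3)^2*(p - 2)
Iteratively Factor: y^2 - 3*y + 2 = (y - 2)*(y - 1)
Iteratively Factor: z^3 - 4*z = (z + 2)*(z^2 - 2*z) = z*(z + 2)*(z - 2)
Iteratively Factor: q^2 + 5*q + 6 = (q + 3)*(q + 2)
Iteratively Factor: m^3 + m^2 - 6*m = (m)*(m^2 + m - 6) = m*(m + 3)*(m - 2)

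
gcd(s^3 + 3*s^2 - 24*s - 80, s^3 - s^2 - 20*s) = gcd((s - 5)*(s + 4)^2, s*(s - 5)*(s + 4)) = s^2 - s - 20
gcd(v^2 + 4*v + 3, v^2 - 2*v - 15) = v + 3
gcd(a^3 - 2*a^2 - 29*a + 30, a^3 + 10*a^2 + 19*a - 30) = a^2 + 4*a - 5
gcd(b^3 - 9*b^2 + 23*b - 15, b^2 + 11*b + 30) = 1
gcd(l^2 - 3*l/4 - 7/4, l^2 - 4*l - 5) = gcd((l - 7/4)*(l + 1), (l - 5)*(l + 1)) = l + 1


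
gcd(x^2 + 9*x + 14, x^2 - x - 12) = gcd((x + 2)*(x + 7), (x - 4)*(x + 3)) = 1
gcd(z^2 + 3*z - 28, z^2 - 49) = z + 7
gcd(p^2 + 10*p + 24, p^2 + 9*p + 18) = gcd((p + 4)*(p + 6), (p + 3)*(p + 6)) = p + 6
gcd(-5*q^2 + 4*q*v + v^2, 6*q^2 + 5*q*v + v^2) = 1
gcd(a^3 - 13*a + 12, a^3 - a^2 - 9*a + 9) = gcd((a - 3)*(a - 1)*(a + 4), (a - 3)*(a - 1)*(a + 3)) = a^2 - 4*a + 3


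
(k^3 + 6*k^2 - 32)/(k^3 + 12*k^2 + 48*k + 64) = (k - 2)/(k + 4)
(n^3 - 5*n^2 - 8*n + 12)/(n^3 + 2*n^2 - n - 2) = (n - 6)/(n + 1)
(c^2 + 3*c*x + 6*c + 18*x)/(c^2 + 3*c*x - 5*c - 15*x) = (c + 6)/(c - 5)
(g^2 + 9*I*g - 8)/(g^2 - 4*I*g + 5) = (g + 8*I)/(g - 5*I)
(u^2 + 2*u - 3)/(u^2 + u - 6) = (u - 1)/(u - 2)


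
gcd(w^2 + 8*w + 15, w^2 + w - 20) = w + 5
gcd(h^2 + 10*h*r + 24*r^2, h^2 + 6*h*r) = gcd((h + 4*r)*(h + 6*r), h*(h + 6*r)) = h + 6*r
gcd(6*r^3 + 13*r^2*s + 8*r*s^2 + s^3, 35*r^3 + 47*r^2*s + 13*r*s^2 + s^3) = r + s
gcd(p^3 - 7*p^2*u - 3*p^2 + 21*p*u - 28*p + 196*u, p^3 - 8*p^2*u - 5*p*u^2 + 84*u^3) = p - 7*u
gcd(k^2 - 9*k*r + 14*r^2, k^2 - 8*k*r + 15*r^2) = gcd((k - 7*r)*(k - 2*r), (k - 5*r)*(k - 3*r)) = 1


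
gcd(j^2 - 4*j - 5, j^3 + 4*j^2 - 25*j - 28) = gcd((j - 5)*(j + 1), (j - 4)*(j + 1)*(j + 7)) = j + 1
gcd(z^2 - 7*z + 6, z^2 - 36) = z - 6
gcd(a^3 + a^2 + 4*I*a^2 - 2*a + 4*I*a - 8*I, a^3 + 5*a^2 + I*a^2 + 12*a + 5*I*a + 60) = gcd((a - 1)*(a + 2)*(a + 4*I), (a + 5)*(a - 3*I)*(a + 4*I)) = a + 4*I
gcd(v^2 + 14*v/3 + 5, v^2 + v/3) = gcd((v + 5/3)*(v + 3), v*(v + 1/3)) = 1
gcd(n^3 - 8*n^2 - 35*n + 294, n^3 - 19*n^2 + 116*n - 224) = n - 7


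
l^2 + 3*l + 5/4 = (l + 1/2)*(l + 5/2)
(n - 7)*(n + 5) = n^2 - 2*n - 35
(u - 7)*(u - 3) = u^2 - 10*u + 21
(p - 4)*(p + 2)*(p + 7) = p^3 + 5*p^2 - 22*p - 56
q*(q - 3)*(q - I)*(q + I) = q^4 - 3*q^3 + q^2 - 3*q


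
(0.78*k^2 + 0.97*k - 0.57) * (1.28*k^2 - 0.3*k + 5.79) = 0.9984*k^4 + 1.0076*k^3 + 3.4956*k^2 + 5.7873*k - 3.3003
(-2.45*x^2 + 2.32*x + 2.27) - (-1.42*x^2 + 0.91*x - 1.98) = -1.03*x^2 + 1.41*x + 4.25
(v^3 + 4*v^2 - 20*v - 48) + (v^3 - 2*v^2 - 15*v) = 2*v^3 + 2*v^2 - 35*v - 48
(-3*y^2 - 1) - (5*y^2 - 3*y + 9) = -8*y^2 + 3*y - 10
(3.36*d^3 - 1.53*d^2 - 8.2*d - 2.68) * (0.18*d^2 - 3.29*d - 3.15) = 0.6048*d^5 - 11.3298*d^4 - 7.0263*d^3 + 31.3151*d^2 + 34.6472*d + 8.442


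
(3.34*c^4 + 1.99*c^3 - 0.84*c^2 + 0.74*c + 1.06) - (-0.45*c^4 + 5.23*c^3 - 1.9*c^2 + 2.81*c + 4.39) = 3.79*c^4 - 3.24*c^3 + 1.06*c^2 - 2.07*c - 3.33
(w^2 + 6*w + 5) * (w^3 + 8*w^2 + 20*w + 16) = w^5 + 14*w^4 + 73*w^3 + 176*w^2 + 196*w + 80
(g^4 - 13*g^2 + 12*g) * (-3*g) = -3*g^5 + 39*g^3 - 36*g^2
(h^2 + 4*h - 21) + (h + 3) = h^2 + 5*h - 18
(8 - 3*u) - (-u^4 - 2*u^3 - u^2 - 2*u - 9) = u^4 + 2*u^3 + u^2 - u + 17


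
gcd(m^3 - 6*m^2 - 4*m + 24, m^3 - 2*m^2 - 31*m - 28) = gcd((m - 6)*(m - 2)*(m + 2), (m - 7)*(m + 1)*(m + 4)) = 1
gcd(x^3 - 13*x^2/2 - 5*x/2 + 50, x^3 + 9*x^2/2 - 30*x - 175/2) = x^2 - 5*x/2 - 25/2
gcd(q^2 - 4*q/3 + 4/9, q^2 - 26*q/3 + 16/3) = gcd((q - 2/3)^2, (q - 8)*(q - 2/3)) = q - 2/3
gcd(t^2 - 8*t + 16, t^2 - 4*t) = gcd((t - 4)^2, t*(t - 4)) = t - 4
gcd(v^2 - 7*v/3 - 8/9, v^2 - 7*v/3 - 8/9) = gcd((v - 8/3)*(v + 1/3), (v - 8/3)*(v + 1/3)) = v^2 - 7*v/3 - 8/9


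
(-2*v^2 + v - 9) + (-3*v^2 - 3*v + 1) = -5*v^2 - 2*v - 8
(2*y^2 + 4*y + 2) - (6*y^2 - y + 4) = -4*y^2 + 5*y - 2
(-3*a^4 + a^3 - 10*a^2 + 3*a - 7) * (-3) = 9*a^4 - 3*a^3 + 30*a^2 - 9*a + 21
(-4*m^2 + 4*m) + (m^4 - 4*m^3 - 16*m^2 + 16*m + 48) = m^4 - 4*m^3 - 20*m^2 + 20*m + 48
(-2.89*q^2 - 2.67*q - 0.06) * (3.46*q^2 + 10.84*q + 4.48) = -9.9994*q^4 - 40.5658*q^3 - 42.0976*q^2 - 12.612*q - 0.2688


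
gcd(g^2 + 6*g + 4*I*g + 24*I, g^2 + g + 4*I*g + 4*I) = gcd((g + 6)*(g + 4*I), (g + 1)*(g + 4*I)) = g + 4*I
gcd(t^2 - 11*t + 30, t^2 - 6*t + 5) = t - 5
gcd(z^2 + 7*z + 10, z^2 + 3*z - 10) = z + 5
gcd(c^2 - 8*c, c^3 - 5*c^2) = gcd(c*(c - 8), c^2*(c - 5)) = c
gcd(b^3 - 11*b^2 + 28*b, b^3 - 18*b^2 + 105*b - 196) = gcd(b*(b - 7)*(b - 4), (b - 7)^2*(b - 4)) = b^2 - 11*b + 28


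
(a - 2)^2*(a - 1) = a^3 - 5*a^2 + 8*a - 4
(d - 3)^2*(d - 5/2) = d^3 - 17*d^2/2 + 24*d - 45/2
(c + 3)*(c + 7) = c^2 + 10*c + 21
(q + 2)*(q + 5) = q^2 + 7*q + 10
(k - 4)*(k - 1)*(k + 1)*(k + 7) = k^4 + 3*k^3 - 29*k^2 - 3*k + 28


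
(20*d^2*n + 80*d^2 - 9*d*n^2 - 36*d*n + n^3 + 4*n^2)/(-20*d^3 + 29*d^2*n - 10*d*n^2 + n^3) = (-n - 4)/(d - n)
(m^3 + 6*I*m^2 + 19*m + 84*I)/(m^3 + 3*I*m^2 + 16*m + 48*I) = (m + 7*I)/(m + 4*I)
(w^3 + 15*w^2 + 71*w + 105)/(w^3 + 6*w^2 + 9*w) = (w^2 + 12*w + 35)/(w*(w + 3))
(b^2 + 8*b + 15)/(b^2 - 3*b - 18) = (b + 5)/(b - 6)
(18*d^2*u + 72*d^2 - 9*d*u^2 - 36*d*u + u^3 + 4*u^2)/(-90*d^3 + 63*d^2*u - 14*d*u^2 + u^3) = (u + 4)/(-5*d + u)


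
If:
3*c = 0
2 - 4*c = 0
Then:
No Solution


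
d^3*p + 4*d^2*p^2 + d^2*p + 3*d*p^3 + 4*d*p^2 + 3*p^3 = (d + p)*(d + 3*p)*(d*p + p)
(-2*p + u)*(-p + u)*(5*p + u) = 10*p^3 - 13*p^2*u + 2*p*u^2 + u^3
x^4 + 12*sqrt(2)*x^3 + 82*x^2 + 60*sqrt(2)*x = x*(x + sqrt(2))*(x + 5*sqrt(2))*(x + 6*sqrt(2))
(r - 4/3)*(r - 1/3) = r^2 - 5*r/3 + 4/9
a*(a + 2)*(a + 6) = a^3 + 8*a^2 + 12*a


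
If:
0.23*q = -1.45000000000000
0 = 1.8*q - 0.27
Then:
No Solution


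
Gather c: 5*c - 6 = 5*c - 6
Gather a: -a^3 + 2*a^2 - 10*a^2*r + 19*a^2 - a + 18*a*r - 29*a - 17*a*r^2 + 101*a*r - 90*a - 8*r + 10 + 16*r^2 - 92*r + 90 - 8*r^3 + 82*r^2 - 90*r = -a^3 + a^2*(21 - 10*r) + a*(-17*r^2 + 119*r - 120) - 8*r^3 + 98*r^2 - 190*r + 100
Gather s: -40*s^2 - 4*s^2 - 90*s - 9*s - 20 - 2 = -44*s^2 - 99*s - 22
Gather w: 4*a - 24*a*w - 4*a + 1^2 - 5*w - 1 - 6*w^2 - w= -6*w^2 + w*(-24*a - 6)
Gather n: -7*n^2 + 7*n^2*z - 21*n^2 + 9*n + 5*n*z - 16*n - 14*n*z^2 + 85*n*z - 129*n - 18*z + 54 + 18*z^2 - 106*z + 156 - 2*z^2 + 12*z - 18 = n^2*(7*z - 28) + n*(-14*z^2 + 90*z - 136) + 16*z^2 - 112*z + 192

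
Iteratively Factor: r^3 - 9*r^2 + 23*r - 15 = (r - 3)*(r^2 - 6*r + 5) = (r - 3)*(r - 1)*(r - 5)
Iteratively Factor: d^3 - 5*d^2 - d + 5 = (d - 5)*(d^2 - 1) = (d - 5)*(d - 1)*(d + 1)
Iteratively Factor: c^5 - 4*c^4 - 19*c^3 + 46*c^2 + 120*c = (c - 5)*(c^4 + c^3 - 14*c^2 - 24*c) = (c - 5)*(c + 2)*(c^3 - c^2 - 12*c) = c*(c - 5)*(c + 2)*(c^2 - c - 12) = c*(c - 5)*(c + 2)*(c + 3)*(c - 4)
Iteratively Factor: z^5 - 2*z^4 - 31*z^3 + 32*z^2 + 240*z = (z + 3)*(z^4 - 5*z^3 - 16*z^2 + 80*z) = z*(z + 3)*(z^3 - 5*z^2 - 16*z + 80) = z*(z - 5)*(z + 3)*(z^2 - 16) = z*(z - 5)*(z - 4)*(z + 3)*(z + 4)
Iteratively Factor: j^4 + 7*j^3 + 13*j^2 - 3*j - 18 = (j + 3)*(j^3 + 4*j^2 + j - 6) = (j + 3)^2*(j^2 + j - 2) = (j + 2)*(j + 3)^2*(j - 1)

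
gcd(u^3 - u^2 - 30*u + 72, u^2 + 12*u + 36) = u + 6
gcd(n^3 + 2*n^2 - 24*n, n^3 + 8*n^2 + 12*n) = n^2 + 6*n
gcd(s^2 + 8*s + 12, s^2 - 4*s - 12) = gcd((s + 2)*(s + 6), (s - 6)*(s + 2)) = s + 2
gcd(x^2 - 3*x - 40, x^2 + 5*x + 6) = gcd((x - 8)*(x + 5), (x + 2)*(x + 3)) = 1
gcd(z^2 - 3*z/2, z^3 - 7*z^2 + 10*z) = z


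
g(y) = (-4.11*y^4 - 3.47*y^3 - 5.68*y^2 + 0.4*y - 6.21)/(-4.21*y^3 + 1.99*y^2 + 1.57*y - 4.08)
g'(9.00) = 0.95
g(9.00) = 10.34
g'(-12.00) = 0.96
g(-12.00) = -10.62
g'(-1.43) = -3.22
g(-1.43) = -2.53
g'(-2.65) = 0.57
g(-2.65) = -2.20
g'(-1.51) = -2.12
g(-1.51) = -2.32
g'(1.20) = 0.86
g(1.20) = 4.30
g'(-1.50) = -2.23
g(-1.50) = -2.34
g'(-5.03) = 0.88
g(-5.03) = -4.08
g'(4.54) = 0.85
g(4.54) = 6.27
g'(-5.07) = 0.89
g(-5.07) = -4.11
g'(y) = (12.63*y^2 - 3.98*y - 1.57)*(-4.11*y^4 - 3.47*y^3 - 5.68*y^2 + 0.4*y - 6.21)/(-4.21*y^3 + 1.99*y^2 + 1.57*y - 4.08)^2 + (-16.44*y^3 - 10.41*y^2 - 11.36*y + 0.4)/(-4.21*y^3 + 1.99*y^2 + 1.57*y - 4.08)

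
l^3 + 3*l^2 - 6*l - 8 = (l - 2)*(l + 1)*(l + 4)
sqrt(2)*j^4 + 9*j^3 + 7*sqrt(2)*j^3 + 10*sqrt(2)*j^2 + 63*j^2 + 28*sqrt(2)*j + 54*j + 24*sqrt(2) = (j + 1)*(j + 6)*(j + 4*sqrt(2))*(sqrt(2)*j + 1)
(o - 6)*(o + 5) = o^2 - o - 30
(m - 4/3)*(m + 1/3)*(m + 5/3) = m^3 + 2*m^2/3 - 19*m/9 - 20/27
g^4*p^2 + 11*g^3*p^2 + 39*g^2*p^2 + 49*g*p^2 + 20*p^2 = (g + 4)*(g + 5)*(g*p + p)^2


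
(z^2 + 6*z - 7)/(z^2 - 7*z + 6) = (z + 7)/(z - 6)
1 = 1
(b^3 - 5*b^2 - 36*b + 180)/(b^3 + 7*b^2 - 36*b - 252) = (b - 5)/(b + 7)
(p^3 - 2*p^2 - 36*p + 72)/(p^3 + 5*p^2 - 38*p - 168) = (p^2 + 4*p - 12)/(p^2 + 11*p + 28)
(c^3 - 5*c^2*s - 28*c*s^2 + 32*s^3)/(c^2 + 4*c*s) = c - 9*s + 8*s^2/c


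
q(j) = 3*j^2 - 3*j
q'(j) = 6*j - 3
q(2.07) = 6.64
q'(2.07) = 9.42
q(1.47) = 2.07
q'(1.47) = 5.82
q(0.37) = -0.70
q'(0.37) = -0.78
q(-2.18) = 20.80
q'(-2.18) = -16.08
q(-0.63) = 3.08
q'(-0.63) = -6.78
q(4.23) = 40.99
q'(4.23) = 22.38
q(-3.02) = 36.42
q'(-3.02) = -21.12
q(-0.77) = 4.09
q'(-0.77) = -7.62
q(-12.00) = 468.00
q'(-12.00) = -75.00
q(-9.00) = 270.00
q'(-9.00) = -57.00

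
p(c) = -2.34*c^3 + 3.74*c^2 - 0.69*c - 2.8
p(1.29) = -2.49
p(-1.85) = 26.09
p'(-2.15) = -49.22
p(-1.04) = 4.59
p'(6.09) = -215.50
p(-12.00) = 4587.56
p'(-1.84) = -38.22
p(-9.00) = 2012.21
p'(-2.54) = -64.98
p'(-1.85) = -38.55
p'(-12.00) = -1101.33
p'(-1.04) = -16.06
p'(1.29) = -2.72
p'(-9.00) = -636.63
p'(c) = -7.02*c^2 + 7.48*c - 0.69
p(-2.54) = 61.43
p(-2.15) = 39.23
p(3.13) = -40.07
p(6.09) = -396.82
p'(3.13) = -46.05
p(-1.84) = 25.71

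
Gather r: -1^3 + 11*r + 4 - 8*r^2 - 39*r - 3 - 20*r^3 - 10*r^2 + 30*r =-20*r^3 - 18*r^2 + 2*r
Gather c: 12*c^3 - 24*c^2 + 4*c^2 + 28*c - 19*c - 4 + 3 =12*c^3 - 20*c^2 + 9*c - 1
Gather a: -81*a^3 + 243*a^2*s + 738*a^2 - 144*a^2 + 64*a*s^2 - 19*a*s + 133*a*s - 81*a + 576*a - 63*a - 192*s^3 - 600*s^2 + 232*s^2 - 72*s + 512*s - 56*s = -81*a^3 + a^2*(243*s + 594) + a*(64*s^2 + 114*s + 432) - 192*s^3 - 368*s^2 + 384*s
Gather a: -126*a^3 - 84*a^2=-126*a^3 - 84*a^2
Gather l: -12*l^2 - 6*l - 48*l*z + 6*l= -12*l^2 - 48*l*z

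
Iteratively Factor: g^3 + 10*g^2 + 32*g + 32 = (g + 4)*(g^2 + 6*g + 8) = (g + 2)*(g + 4)*(g + 4)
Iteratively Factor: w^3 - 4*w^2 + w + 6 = (w + 1)*(w^2 - 5*w + 6) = (w - 3)*(w + 1)*(w - 2)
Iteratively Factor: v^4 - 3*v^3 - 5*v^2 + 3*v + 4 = (v - 4)*(v^3 + v^2 - v - 1) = (v - 4)*(v + 1)*(v^2 - 1) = (v - 4)*(v - 1)*(v + 1)*(v + 1)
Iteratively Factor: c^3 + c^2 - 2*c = (c - 1)*(c^2 + 2*c) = (c - 1)*(c + 2)*(c)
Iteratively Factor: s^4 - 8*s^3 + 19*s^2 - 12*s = (s - 4)*(s^3 - 4*s^2 + 3*s) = s*(s - 4)*(s^2 - 4*s + 3) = s*(s - 4)*(s - 3)*(s - 1)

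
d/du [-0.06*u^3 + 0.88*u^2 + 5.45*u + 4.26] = -0.18*u^2 + 1.76*u + 5.45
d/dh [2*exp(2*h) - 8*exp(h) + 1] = 4*(exp(h) - 2)*exp(h)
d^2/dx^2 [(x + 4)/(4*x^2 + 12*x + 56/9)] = 81*(9*(x + 4)*(2*x + 3)^2 - (3*x + 7)*(9*x^2 + 27*x + 14))/(2*(9*x^2 + 27*x + 14)^3)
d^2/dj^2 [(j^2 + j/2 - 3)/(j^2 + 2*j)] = -3/j^3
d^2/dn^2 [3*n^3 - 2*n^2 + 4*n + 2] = 18*n - 4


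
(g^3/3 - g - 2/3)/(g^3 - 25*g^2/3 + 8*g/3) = (g^3 - 3*g - 2)/(g*(3*g^2 - 25*g + 8))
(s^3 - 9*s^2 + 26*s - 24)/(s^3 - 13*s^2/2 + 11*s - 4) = 2*(s - 3)/(2*s - 1)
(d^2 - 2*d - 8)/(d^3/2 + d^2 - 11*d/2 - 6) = 2*(d^2 - 2*d - 8)/(d^3 + 2*d^2 - 11*d - 12)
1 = 1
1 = 1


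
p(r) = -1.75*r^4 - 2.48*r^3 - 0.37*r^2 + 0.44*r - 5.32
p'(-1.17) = 2.33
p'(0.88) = -10.74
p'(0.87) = -10.44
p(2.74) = -156.54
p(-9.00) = -9713.08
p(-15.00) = -80318.92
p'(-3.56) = 224.61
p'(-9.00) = 4507.46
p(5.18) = -1617.63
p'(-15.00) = 21962.54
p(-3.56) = -180.77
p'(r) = -7.0*r^3 - 7.44*r^2 - 0.74*r + 0.44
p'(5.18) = -1175.97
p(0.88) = -7.96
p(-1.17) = -5.65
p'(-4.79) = 602.60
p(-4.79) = -664.61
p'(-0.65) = -0.30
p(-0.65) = -5.39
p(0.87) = -7.85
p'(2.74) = -201.44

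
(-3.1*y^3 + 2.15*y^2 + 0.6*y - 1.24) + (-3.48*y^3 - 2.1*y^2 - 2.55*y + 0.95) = -6.58*y^3 + 0.0499999999999998*y^2 - 1.95*y - 0.29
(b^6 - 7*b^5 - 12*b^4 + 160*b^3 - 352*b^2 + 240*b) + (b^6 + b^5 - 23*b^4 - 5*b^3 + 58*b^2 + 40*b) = 2*b^6 - 6*b^5 - 35*b^4 + 155*b^3 - 294*b^2 + 280*b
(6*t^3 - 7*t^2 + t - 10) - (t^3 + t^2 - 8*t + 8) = 5*t^3 - 8*t^2 + 9*t - 18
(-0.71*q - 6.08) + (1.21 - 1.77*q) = -2.48*q - 4.87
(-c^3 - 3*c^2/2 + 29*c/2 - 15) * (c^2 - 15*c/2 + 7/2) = -c^5 + 6*c^4 + 89*c^3/4 - 129*c^2 + 653*c/4 - 105/2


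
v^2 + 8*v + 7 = (v + 1)*(v + 7)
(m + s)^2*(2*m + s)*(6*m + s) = 12*m^4 + 32*m^3*s + 29*m^2*s^2 + 10*m*s^3 + s^4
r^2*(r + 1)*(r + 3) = r^4 + 4*r^3 + 3*r^2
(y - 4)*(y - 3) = y^2 - 7*y + 12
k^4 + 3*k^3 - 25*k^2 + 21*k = k*(k - 3)*(k - 1)*(k + 7)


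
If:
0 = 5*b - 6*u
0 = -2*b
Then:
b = 0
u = 0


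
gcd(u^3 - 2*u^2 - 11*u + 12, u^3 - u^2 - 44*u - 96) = u + 3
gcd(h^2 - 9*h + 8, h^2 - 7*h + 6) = h - 1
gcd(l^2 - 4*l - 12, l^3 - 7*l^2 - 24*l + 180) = l - 6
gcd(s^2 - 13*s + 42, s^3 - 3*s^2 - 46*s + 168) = s - 6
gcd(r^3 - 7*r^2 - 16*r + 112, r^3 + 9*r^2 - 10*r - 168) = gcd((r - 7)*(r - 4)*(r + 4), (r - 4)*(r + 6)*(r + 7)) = r - 4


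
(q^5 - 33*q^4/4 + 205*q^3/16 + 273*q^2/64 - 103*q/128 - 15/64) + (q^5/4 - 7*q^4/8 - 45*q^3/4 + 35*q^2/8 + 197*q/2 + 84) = 5*q^5/4 - 73*q^4/8 + 25*q^3/16 + 553*q^2/64 + 12505*q/128 + 5361/64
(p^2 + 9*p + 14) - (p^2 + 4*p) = 5*p + 14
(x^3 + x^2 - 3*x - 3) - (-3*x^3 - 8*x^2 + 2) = 4*x^3 + 9*x^2 - 3*x - 5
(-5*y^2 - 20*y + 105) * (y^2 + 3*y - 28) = -5*y^4 - 35*y^3 + 185*y^2 + 875*y - 2940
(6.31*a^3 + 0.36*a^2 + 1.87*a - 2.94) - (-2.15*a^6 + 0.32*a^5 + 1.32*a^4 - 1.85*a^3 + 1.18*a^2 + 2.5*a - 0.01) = 2.15*a^6 - 0.32*a^5 - 1.32*a^4 + 8.16*a^3 - 0.82*a^2 - 0.63*a - 2.93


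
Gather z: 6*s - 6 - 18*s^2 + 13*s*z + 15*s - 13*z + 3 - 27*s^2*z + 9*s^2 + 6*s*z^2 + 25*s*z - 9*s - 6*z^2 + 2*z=-9*s^2 + 12*s + z^2*(6*s - 6) + z*(-27*s^2 + 38*s - 11) - 3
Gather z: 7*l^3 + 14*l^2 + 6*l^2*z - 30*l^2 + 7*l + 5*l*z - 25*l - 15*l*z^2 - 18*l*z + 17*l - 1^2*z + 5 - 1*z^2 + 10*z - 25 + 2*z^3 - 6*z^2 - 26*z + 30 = 7*l^3 - 16*l^2 - l + 2*z^3 + z^2*(-15*l - 7) + z*(6*l^2 - 13*l - 17) + 10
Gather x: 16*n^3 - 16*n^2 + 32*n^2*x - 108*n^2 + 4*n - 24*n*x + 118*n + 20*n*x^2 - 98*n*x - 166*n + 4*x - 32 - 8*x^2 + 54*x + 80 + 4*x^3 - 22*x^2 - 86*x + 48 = 16*n^3 - 124*n^2 - 44*n + 4*x^3 + x^2*(20*n - 30) + x*(32*n^2 - 122*n - 28) + 96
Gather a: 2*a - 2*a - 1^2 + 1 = 0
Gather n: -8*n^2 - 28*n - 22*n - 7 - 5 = -8*n^2 - 50*n - 12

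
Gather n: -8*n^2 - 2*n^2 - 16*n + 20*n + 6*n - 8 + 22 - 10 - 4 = -10*n^2 + 10*n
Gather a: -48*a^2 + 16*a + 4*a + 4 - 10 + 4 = -48*a^2 + 20*a - 2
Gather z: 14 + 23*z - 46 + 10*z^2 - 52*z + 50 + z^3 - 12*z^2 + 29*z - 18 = z^3 - 2*z^2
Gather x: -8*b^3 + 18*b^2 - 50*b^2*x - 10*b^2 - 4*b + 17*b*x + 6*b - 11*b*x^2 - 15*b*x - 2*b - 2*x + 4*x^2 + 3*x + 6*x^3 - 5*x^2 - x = -8*b^3 + 8*b^2 + 6*x^3 + x^2*(-11*b - 1) + x*(-50*b^2 + 2*b)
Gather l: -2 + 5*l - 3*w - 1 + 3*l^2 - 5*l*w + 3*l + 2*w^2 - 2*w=3*l^2 + l*(8 - 5*w) + 2*w^2 - 5*w - 3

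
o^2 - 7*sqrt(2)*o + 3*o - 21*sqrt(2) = (o + 3)*(o - 7*sqrt(2))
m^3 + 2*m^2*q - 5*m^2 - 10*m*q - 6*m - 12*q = (m - 6)*(m + 1)*(m + 2*q)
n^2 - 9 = (n - 3)*(n + 3)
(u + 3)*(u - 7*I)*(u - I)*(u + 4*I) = u^4 + 3*u^3 - 4*I*u^3 + 25*u^2 - 12*I*u^2 + 75*u - 28*I*u - 84*I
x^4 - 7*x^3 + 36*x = x*(x - 6)*(x - 3)*(x + 2)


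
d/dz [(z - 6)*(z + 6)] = 2*z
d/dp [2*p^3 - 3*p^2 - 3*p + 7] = 6*p^2 - 6*p - 3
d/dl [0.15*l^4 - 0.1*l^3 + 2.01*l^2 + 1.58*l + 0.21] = 0.6*l^3 - 0.3*l^2 + 4.02*l + 1.58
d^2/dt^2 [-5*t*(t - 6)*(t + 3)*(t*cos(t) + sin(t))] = 5*t^4*cos(t) + 45*t^3*sin(t) - 15*t^3*cos(t) - 105*t^2*sin(t) - 180*t^2*cos(t) - 480*t*sin(t) + 150*t*cos(t) + 30*sin(t) + 360*cos(t)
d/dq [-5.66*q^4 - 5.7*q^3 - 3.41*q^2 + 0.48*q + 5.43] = -22.64*q^3 - 17.1*q^2 - 6.82*q + 0.48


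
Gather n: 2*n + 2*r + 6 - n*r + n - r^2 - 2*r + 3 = n*(3 - r) - r^2 + 9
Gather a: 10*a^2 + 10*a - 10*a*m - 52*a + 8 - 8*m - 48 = 10*a^2 + a*(-10*m - 42) - 8*m - 40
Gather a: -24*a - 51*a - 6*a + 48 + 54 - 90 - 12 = -81*a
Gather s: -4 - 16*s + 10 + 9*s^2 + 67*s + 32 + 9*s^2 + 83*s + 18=18*s^2 + 134*s + 56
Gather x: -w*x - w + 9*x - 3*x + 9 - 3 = -w + x*(6 - w) + 6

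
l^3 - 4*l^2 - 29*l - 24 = (l - 8)*(l + 1)*(l + 3)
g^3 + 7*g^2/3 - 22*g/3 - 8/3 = (g - 2)*(g + 1/3)*(g + 4)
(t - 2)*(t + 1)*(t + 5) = t^3 + 4*t^2 - 7*t - 10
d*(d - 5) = d^2 - 5*d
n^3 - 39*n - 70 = (n - 7)*(n + 2)*(n + 5)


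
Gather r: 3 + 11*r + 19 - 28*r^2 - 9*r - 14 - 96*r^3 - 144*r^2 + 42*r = -96*r^3 - 172*r^2 + 44*r + 8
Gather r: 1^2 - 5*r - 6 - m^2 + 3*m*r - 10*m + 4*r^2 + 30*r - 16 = -m^2 - 10*m + 4*r^2 + r*(3*m + 25) - 21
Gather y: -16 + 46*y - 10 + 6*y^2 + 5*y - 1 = 6*y^2 + 51*y - 27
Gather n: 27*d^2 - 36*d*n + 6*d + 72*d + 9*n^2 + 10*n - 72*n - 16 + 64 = 27*d^2 + 78*d + 9*n^2 + n*(-36*d - 62) + 48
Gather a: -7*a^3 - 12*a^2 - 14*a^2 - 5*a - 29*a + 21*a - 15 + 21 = -7*a^3 - 26*a^2 - 13*a + 6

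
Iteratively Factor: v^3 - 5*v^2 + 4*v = (v - 4)*(v^2 - v) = (v - 4)*(v - 1)*(v)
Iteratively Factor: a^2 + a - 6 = (a + 3)*(a - 2)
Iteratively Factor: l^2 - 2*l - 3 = (l + 1)*(l - 3)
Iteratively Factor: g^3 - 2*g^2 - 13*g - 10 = (g + 2)*(g^2 - 4*g - 5) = (g + 1)*(g + 2)*(g - 5)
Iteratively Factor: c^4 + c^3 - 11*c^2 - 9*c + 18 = (c + 3)*(c^3 - 2*c^2 - 5*c + 6) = (c + 2)*(c + 3)*(c^2 - 4*c + 3) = (c - 1)*(c + 2)*(c + 3)*(c - 3)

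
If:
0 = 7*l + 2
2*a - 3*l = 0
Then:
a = -3/7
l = -2/7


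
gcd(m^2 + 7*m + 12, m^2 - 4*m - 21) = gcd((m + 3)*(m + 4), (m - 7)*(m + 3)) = m + 3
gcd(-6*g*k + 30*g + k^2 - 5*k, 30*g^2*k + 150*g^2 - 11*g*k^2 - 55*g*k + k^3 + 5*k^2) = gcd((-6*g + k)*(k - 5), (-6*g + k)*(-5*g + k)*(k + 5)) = 6*g - k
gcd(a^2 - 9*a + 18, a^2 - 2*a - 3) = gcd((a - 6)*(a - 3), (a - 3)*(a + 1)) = a - 3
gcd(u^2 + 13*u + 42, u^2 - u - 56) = u + 7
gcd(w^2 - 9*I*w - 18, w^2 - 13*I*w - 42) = w - 6*I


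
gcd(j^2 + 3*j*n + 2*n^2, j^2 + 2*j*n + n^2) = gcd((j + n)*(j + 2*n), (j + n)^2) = j + n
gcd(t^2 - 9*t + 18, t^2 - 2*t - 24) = t - 6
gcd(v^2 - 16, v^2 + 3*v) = 1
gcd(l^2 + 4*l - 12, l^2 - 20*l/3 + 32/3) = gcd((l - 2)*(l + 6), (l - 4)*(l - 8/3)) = 1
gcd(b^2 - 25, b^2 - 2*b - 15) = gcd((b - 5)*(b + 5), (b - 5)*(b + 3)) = b - 5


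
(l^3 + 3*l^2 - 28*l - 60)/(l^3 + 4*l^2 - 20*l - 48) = (l - 5)/(l - 4)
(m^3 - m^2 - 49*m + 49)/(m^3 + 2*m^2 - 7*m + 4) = (m^2 - 49)/(m^2 + 3*m - 4)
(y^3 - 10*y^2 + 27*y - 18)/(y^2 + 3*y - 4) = (y^2 - 9*y + 18)/(y + 4)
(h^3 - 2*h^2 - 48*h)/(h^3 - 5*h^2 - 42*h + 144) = h/(h - 3)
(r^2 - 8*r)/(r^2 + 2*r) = (r - 8)/(r + 2)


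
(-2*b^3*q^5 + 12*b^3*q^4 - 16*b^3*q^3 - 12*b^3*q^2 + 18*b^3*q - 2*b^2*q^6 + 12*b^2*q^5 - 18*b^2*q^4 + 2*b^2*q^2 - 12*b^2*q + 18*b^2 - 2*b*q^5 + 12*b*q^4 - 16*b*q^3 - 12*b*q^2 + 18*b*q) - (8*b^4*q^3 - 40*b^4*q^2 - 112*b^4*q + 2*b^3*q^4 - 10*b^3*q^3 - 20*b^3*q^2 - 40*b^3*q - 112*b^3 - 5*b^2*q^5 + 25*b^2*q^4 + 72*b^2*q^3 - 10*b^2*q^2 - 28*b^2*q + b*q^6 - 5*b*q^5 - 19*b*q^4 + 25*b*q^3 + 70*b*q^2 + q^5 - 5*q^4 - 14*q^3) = -8*b^4*q^3 + 40*b^4*q^2 + 112*b^4*q - 2*b^3*q^5 + 10*b^3*q^4 - 6*b^3*q^3 + 8*b^3*q^2 + 58*b^3*q + 112*b^3 - 2*b^2*q^6 + 17*b^2*q^5 - 43*b^2*q^4 - 72*b^2*q^3 + 12*b^2*q^2 + 16*b^2*q + 18*b^2 - b*q^6 + 3*b*q^5 + 31*b*q^4 - 41*b*q^3 - 82*b*q^2 + 18*b*q - q^5 + 5*q^4 + 14*q^3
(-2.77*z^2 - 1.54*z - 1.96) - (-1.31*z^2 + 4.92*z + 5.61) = -1.46*z^2 - 6.46*z - 7.57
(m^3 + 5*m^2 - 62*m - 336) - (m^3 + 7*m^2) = -2*m^2 - 62*m - 336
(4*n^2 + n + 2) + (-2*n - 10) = 4*n^2 - n - 8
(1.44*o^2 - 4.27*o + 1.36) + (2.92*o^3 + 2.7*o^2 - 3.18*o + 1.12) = 2.92*o^3 + 4.14*o^2 - 7.45*o + 2.48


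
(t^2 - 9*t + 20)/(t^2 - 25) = (t - 4)/(t + 5)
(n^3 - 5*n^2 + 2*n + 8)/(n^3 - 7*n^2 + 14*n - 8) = (n + 1)/(n - 1)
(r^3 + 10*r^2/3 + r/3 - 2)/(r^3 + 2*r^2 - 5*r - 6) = (r - 2/3)/(r - 2)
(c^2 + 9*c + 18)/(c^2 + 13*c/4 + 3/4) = 4*(c + 6)/(4*c + 1)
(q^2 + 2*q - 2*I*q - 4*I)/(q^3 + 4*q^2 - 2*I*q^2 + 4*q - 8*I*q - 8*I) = 1/(q + 2)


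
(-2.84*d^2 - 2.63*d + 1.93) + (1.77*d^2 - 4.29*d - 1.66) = -1.07*d^2 - 6.92*d + 0.27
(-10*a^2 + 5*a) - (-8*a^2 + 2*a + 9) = -2*a^2 + 3*a - 9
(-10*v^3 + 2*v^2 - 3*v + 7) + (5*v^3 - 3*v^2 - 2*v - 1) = -5*v^3 - v^2 - 5*v + 6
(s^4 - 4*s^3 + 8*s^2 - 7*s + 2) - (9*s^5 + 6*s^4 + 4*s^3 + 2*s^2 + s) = -9*s^5 - 5*s^4 - 8*s^3 + 6*s^2 - 8*s + 2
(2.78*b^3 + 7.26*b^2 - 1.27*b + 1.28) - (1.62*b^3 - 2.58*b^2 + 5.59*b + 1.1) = 1.16*b^3 + 9.84*b^2 - 6.86*b + 0.18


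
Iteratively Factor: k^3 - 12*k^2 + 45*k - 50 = (k - 5)*(k^2 - 7*k + 10) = (k - 5)*(k - 2)*(k - 5)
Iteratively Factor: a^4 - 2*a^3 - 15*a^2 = (a)*(a^3 - 2*a^2 - 15*a) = a*(a - 5)*(a^2 + 3*a) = a^2*(a - 5)*(a + 3)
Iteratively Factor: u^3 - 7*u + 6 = (u - 2)*(u^2 + 2*u - 3) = (u - 2)*(u - 1)*(u + 3)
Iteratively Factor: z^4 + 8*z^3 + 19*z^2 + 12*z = (z + 4)*(z^3 + 4*z^2 + 3*z) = z*(z + 4)*(z^2 + 4*z + 3) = z*(z + 1)*(z + 4)*(z + 3)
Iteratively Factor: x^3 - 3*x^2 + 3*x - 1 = (x - 1)*(x^2 - 2*x + 1) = (x - 1)^2*(x - 1)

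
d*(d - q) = d^2 - d*q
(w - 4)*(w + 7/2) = w^2 - w/2 - 14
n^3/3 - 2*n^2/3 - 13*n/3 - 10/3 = (n/3 + 1/3)*(n - 5)*(n + 2)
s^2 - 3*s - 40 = (s - 8)*(s + 5)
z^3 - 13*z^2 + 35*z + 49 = (z - 7)^2*(z + 1)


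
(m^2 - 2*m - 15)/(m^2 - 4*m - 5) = (m + 3)/(m + 1)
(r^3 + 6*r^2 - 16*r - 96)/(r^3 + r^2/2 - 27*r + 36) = 2*(r + 4)/(2*r - 3)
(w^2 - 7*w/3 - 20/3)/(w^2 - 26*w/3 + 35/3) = (3*w^2 - 7*w - 20)/(3*w^2 - 26*w + 35)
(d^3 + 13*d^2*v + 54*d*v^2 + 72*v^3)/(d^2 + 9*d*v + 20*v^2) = (d^2 + 9*d*v + 18*v^2)/(d + 5*v)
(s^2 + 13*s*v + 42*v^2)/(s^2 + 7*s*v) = (s + 6*v)/s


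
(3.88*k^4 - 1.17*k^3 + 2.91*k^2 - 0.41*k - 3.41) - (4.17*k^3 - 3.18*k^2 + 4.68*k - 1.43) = 3.88*k^4 - 5.34*k^3 + 6.09*k^2 - 5.09*k - 1.98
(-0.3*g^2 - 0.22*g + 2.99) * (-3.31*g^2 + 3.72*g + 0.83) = 0.993*g^4 - 0.3878*g^3 - 10.9643*g^2 + 10.9402*g + 2.4817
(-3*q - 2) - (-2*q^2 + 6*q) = 2*q^2 - 9*q - 2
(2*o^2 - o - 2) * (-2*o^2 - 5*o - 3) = -4*o^4 - 8*o^3 + 3*o^2 + 13*o + 6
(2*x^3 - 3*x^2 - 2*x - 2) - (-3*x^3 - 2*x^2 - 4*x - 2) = 5*x^3 - x^2 + 2*x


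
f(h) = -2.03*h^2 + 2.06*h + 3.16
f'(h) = 2.06 - 4.06*h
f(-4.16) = -40.54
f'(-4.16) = 18.95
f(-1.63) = -5.59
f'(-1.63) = 8.68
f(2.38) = -3.44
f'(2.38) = -7.60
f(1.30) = 2.41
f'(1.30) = -3.22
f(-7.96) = -141.86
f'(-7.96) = 34.38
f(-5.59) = -71.79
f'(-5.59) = 24.76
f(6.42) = -67.28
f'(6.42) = -24.01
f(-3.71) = -32.42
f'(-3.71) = 17.12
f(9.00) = -142.73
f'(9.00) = -34.48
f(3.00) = -8.93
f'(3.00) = -10.12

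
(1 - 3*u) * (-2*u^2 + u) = 6*u^3 - 5*u^2 + u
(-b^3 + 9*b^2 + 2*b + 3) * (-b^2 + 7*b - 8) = b^5 - 16*b^4 + 69*b^3 - 61*b^2 + 5*b - 24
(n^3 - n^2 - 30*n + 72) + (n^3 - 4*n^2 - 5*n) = 2*n^3 - 5*n^2 - 35*n + 72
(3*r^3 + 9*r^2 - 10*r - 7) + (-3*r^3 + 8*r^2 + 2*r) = 17*r^2 - 8*r - 7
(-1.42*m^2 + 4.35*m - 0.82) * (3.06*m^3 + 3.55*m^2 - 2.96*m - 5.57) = -4.3452*m^5 + 8.27*m^4 + 17.1365*m^3 - 7.8776*m^2 - 21.8023*m + 4.5674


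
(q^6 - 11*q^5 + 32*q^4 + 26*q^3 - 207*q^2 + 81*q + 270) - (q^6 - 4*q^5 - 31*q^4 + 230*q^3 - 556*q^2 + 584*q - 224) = -7*q^5 + 63*q^4 - 204*q^3 + 349*q^2 - 503*q + 494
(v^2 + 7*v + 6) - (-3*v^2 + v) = 4*v^2 + 6*v + 6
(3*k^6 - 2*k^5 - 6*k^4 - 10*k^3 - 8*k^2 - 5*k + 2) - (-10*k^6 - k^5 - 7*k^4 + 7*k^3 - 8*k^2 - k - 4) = 13*k^6 - k^5 + k^4 - 17*k^3 - 4*k + 6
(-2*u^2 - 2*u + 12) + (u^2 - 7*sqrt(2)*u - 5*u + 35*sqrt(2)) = -u^2 - 7*sqrt(2)*u - 7*u + 12 + 35*sqrt(2)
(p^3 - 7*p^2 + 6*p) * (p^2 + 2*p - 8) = p^5 - 5*p^4 - 16*p^3 + 68*p^2 - 48*p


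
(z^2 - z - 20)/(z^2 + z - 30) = (z + 4)/(z + 6)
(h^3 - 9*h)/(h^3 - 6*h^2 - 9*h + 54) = h/(h - 6)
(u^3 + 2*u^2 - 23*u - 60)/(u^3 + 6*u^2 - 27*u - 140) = (u + 3)/(u + 7)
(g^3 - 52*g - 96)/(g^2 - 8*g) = g + 8 + 12/g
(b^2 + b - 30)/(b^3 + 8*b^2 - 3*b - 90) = (b - 5)/(b^2 + 2*b - 15)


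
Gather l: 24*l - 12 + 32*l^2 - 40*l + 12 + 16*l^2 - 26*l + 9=48*l^2 - 42*l + 9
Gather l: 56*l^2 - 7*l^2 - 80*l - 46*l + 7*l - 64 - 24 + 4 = 49*l^2 - 119*l - 84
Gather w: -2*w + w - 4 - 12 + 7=-w - 9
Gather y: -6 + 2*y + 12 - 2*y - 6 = 0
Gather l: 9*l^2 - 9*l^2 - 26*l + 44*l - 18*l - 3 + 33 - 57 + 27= 0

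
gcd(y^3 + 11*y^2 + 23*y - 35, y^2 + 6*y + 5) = y + 5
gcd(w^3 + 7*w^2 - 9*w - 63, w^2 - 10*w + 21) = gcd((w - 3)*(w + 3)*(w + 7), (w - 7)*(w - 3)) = w - 3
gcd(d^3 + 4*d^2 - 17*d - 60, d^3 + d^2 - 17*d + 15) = d + 5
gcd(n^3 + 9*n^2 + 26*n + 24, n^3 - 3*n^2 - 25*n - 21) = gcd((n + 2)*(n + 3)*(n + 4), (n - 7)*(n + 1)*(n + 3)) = n + 3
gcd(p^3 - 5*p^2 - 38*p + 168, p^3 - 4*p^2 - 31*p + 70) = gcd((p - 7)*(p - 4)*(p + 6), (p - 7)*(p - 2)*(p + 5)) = p - 7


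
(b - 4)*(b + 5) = b^2 + b - 20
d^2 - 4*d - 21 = (d - 7)*(d + 3)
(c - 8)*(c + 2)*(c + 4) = c^3 - 2*c^2 - 40*c - 64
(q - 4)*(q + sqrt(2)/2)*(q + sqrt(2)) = q^3 - 4*q^2 + 3*sqrt(2)*q^2/2 - 6*sqrt(2)*q + q - 4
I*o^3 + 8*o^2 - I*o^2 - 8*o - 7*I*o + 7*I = (o - 7*I)*(o - I)*(I*o - I)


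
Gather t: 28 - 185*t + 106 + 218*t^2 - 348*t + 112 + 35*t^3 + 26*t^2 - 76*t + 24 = 35*t^3 + 244*t^2 - 609*t + 270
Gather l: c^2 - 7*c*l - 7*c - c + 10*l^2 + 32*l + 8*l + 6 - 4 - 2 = c^2 - 8*c + 10*l^2 + l*(40 - 7*c)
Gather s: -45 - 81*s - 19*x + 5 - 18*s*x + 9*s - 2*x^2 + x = s*(-18*x - 72) - 2*x^2 - 18*x - 40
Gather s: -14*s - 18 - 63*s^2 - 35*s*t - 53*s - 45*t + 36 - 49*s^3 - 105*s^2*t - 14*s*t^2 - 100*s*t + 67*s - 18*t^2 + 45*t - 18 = -49*s^3 + s^2*(-105*t - 63) + s*(-14*t^2 - 135*t) - 18*t^2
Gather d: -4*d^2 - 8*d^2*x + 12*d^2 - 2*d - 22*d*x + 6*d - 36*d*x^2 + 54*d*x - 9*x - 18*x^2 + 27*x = d^2*(8 - 8*x) + d*(-36*x^2 + 32*x + 4) - 18*x^2 + 18*x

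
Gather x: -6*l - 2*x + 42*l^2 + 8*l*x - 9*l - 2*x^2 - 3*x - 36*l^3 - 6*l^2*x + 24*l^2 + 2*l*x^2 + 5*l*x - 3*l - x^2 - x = -36*l^3 + 66*l^2 - 18*l + x^2*(2*l - 3) + x*(-6*l^2 + 13*l - 6)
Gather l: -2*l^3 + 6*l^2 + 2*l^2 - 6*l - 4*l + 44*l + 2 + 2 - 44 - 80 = -2*l^3 + 8*l^2 + 34*l - 120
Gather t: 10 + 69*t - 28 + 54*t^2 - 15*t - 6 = 54*t^2 + 54*t - 24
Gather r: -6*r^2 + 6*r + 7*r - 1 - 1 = -6*r^2 + 13*r - 2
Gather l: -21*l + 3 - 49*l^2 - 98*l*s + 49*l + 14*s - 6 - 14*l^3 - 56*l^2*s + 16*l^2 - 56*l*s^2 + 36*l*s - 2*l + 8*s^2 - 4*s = -14*l^3 + l^2*(-56*s - 33) + l*(-56*s^2 - 62*s + 26) + 8*s^2 + 10*s - 3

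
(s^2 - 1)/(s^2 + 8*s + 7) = (s - 1)/(s + 7)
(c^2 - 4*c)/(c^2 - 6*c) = (c - 4)/(c - 6)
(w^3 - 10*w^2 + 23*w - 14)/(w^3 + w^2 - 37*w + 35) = (w^2 - 9*w + 14)/(w^2 + 2*w - 35)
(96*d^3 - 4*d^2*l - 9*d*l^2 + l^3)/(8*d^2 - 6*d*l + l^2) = (24*d^2 + 5*d*l - l^2)/(2*d - l)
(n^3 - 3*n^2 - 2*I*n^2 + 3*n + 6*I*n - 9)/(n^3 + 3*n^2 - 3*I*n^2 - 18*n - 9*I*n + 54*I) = (n + I)/(n + 6)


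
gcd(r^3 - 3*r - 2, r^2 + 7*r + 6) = r + 1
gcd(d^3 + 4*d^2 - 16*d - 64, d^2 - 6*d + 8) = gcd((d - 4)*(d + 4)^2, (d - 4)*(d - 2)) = d - 4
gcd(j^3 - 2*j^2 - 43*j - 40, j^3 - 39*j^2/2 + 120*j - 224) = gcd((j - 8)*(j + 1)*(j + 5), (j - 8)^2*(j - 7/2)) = j - 8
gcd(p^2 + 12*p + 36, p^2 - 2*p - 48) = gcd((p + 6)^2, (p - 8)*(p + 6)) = p + 6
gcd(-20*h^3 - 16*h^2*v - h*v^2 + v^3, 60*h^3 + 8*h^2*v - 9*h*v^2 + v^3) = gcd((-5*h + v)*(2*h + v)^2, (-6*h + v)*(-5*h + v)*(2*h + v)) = -10*h^2 - 3*h*v + v^2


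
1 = 1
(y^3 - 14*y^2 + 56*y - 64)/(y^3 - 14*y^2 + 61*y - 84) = (y^2 - 10*y + 16)/(y^2 - 10*y + 21)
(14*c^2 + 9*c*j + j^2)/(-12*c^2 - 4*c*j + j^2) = (-7*c - j)/(6*c - j)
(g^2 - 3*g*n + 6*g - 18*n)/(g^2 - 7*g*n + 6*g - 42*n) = (g - 3*n)/(g - 7*n)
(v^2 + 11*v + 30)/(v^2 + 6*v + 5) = (v + 6)/(v + 1)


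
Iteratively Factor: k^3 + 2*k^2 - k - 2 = (k + 2)*(k^2 - 1) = (k + 1)*(k + 2)*(k - 1)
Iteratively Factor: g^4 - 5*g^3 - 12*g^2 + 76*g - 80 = (g - 2)*(g^3 - 3*g^2 - 18*g + 40) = (g - 5)*(g - 2)*(g^2 + 2*g - 8) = (g - 5)*(g - 2)*(g + 4)*(g - 2)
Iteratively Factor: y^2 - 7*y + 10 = (y - 2)*(y - 5)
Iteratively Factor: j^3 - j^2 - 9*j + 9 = (j - 1)*(j^2 - 9) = (j - 3)*(j - 1)*(j + 3)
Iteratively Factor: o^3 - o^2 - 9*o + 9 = (o - 1)*(o^2 - 9) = (o - 1)*(o + 3)*(o - 3)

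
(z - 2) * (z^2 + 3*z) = z^3 + z^2 - 6*z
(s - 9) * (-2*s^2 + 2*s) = -2*s^3 + 20*s^2 - 18*s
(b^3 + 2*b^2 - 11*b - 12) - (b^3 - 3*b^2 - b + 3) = 5*b^2 - 10*b - 15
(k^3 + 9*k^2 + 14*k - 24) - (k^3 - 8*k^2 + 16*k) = 17*k^2 - 2*k - 24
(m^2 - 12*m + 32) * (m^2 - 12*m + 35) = m^4 - 24*m^3 + 211*m^2 - 804*m + 1120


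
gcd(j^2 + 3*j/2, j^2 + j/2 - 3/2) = j + 3/2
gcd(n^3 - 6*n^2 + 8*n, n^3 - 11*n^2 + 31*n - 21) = 1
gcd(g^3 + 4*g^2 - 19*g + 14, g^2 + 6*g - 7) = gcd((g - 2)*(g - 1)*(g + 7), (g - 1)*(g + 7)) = g^2 + 6*g - 7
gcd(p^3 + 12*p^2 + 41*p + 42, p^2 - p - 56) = p + 7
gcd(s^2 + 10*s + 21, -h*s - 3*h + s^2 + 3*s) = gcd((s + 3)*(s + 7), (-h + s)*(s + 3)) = s + 3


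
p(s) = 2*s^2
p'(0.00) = 0.00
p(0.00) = 0.00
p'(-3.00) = -12.00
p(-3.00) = 18.00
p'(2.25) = 9.00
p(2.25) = 10.12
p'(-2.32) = -9.28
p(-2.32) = 10.76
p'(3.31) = 13.24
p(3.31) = 21.91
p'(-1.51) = -6.04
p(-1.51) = 4.56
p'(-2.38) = -9.52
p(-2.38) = 11.33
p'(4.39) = 17.56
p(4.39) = 38.54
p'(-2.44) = -9.76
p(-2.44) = 11.91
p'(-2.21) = -8.84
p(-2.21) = 9.77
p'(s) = 4*s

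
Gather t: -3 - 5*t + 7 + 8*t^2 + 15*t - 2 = 8*t^2 + 10*t + 2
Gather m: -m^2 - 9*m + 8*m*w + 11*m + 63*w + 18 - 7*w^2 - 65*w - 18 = -m^2 + m*(8*w + 2) - 7*w^2 - 2*w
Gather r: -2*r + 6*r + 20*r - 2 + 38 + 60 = 24*r + 96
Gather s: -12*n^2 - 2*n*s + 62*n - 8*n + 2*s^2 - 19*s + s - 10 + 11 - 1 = -12*n^2 + 54*n + 2*s^2 + s*(-2*n - 18)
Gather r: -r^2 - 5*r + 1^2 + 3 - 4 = -r^2 - 5*r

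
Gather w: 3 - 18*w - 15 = -18*w - 12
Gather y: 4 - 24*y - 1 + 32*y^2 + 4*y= 32*y^2 - 20*y + 3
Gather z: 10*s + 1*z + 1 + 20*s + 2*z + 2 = 30*s + 3*z + 3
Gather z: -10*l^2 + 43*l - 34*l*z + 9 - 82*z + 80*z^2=-10*l^2 + 43*l + 80*z^2 + z*(-34*l - 82) + 9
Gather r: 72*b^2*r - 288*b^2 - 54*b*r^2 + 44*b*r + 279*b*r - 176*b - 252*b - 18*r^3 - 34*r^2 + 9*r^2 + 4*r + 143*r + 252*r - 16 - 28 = -288*b^2 - 428*b - 18*r^3 + r^2*(-54*b - 25) + r*(72*b^2 + 323*b + 399) - 44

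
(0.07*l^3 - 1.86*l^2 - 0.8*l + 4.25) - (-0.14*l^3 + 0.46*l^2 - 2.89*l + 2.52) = 0.21*l^3 - 2.32*l^2 + 2.09*l + 1.73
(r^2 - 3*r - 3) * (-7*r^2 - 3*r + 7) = -7*r^4 + 18*r^3 + 37*r^2 - 12*r - 21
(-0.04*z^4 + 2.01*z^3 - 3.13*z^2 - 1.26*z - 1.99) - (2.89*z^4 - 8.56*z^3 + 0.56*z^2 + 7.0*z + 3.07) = -2.93*z^4 + 10.57*z^3 - 3.69*z^2 - 8.26*z - 5.06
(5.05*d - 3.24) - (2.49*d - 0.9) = 2.56*d - 2.34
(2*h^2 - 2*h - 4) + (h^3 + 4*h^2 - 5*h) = h^3 + 6*h^2 - 7*h - 4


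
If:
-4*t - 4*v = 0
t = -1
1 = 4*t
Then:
No Solution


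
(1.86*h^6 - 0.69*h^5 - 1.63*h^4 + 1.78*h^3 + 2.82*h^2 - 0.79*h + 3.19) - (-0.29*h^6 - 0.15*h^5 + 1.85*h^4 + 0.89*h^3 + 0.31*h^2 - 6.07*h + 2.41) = 2.15*h^6 - 0.54*h^5 - 3.48*h^4 + 0.89*h^3 + 2.51*h^2 + 5.28*h + 0.78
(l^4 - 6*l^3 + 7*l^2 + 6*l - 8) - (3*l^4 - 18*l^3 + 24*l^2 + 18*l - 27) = -2*l^4 + 12*l^3 - 17*l^2 - 12*l + 19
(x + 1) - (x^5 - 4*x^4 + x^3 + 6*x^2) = -x^5 + 4*x^4 - x^3 - 6*x^2 + x + 1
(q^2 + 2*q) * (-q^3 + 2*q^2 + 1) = -q^5 + 4*q^3 + q^2 + 2*q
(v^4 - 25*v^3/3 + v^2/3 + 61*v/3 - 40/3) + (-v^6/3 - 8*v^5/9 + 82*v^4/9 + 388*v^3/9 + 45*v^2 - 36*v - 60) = -v^6/3 - 8*v^5/9 + 91*v^4/9 + 313*v^3/9 + 136*v^2/3 - 47*v/3 - 220/3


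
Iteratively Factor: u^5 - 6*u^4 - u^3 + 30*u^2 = (u)*(u^4 - 6*u^3 - u^2 + 30*u) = u^2*(u^3 - 6*u^2 - u + 30) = u^2*(u - 3)*(u^2 - 3*u - 10) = u^2*(u - 5)*(u - 3)*(u + 2)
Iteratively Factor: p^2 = (p)*(p)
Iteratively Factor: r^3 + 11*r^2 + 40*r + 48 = (r + 3)*(r^2 + 8*r + 16) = (r + 3)*(r + 4)*(r + 4)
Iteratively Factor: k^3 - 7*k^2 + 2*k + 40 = (k - 4)*(k^2 - 3*k - 10) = (k - 5)*(k - 4)*(k + 2)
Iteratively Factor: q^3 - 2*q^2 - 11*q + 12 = (q - 1)*(q^2 - q - 12) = (q - 1)*(q + 3)*(q - 4)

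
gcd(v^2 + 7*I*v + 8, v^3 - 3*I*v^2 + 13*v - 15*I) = v - I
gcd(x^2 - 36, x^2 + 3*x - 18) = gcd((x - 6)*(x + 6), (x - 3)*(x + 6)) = x + 6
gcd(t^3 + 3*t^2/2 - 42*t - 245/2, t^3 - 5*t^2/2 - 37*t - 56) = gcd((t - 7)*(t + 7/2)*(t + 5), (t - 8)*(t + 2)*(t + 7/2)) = t + 7/2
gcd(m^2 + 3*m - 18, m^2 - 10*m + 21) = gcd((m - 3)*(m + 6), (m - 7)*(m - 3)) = m - 3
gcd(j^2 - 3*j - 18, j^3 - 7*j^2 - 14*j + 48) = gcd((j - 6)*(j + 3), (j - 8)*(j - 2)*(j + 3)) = j + 3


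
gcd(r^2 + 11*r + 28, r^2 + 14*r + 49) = r + 7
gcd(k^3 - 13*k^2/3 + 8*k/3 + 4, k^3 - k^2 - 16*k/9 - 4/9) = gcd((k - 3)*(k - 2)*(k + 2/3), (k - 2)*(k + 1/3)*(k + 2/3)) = k^2 - 4*k/3 - 4/3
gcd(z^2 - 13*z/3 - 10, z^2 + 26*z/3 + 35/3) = z + 5/3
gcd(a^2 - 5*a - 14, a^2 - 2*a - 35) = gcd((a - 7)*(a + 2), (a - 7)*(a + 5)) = a - 7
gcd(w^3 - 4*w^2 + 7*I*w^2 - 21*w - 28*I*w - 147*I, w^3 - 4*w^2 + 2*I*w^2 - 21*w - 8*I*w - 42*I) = w^2 - 4*w - 21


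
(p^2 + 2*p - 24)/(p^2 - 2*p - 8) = (p + 6)/(p + 2)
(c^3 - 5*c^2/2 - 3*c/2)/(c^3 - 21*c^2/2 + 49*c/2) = (2*c^2 - 5*c - 3)/(2*c^2 - 21*c + 49)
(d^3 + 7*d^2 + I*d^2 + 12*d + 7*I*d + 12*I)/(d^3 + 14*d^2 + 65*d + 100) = (d^2 + d*(3 + I) + 3*I)/(d^2 + 10*d + 25)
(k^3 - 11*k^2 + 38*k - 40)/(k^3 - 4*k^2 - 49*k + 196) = (k^2 - 7*k + 10)/(k^2 - 49)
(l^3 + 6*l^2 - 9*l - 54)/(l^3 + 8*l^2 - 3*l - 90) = (l + 3)/(l + 5)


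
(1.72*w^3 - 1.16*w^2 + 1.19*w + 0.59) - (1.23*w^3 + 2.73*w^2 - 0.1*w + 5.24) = 0.49*w^3 - 3.89*w^2 + 1.29*w - 4.65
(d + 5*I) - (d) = 5*I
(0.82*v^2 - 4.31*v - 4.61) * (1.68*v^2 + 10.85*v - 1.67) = 1.3776*v^4 + 1.6562*v^3 - 55.8777*v^2 - 42.8208*v + 7.6987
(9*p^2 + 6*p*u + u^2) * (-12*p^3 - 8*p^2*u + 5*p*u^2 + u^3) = -108*p^5 - 144*p^4*u - 15*p^3*u^2 + 31*p^2*u^3 + 11*p*u^4 + u^5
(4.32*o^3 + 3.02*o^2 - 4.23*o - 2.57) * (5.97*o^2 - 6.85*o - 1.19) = 25.7904*o^5 - 11.5626*o^4 - 51.0809*o^3 + 10.0388*o^2 + 22.6382*o + 3.0583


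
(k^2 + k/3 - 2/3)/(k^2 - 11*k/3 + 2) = (k + 1)/(k - 3)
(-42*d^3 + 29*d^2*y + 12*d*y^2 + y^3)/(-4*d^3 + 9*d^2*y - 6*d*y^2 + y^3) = (42*d^2 + 13*d*y + y^2)/(4*d^2 - 5*d*y + y^2)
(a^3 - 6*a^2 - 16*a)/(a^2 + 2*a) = a - 8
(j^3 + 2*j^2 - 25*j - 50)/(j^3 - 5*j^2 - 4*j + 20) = (j + 5)/(j - 2)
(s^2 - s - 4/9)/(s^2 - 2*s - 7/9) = (3*s - 4)/(3*s - 7)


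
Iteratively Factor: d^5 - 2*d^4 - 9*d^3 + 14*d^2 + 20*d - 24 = (d - 1)*(d^4 - d^3 - 10*d^2 + 4*d + 24) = (d - 1)*(d + 2)*(d^3 - 3*d^2 - 4*d + 12) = (d - 1)*(d + 2)^2*(d^2 - 5*d + 6) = (d - 3)*(d - 1)*(d + 2)^2*(d - 2)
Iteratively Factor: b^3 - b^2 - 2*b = (b)*(b^2 - b - 2) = b*(b - 2)*(b + 1)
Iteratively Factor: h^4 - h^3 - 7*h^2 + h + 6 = (h + 1)*(h^3 - 2*h^2 - 5*h + 6) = (h - 1)*(h + 1)*(h^2 - h - 6) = (h - 3)*(h - 1)*(h + 1)*(h + 2)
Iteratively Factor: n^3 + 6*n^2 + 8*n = (n + 2)*(n^2 + 4*n) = n*(n + 2)*(n + 4)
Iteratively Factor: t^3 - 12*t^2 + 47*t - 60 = (t - 3)*(t^2 - 9*t + 20) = (t - 5)*(t - 3)*(t - 4)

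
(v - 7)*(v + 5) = v^2 - 2*v - 35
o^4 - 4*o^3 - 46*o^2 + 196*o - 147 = (o - 7)*(o - 3)*(o - 1)*(o + 7)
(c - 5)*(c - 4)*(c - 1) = c^3 - 10*c^2 + 29*c - 20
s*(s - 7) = s^2 - 7*s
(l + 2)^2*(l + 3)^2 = l^4 + 10*l^3 + 37*l^2 + 60*l + 36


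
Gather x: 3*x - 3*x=0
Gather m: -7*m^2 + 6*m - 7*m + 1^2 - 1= -7*m^2 - m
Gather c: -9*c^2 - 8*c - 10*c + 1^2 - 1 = -9*c^2 - 18*c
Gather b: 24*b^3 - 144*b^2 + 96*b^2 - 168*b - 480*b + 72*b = 24*b^3 - 48*b^2 - 576*b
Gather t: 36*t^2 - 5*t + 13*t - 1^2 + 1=36*t^2 + 8*t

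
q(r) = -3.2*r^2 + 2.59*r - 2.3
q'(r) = 2.59 - 6.4*r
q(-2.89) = -36.51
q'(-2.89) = 21.09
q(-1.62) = -14.89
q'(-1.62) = 12.96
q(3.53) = -33.03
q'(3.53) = -20.00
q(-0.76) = -6.12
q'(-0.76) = 7.45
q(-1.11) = -9.12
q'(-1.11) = 9.69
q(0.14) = -2.00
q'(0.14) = 1.69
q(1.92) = -9.12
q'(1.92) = -9.70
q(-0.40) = -3.85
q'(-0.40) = 5.15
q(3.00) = -23.33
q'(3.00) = -16.61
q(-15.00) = -761.15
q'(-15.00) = 98.59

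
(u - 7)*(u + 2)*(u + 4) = u^3 - u^2 - 34*u - 56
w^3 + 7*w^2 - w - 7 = (w - 1)*(w + 1)*(w + 7)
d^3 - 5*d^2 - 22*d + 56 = (d - 7)*(d - 2)*(d + 4)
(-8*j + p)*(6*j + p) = -48*j^2 - 2*j*p + p^2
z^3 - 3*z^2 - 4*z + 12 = (z - 3)*(z - 2)*(z + 2)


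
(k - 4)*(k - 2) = k^2 - 6*k + 8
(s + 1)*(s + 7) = s^2 + 8*s + 7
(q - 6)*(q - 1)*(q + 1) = q^3 - 6*q^2 - q + 6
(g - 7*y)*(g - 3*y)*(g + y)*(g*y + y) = g^4*y - 9*g^3*y^2 + g^3*y + 11*g^2*y^3 - 9*g^2*y^2 + 21*g*y^4 + 11*g*y^3 + 21*y^4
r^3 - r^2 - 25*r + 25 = (r - 5)*(r - 1)*(r + 5)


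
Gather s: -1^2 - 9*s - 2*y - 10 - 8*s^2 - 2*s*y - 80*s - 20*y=-8*s^2 + s*(-2*y - 89) - 22*y - 11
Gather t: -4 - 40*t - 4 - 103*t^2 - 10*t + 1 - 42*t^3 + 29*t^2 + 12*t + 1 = -42*t^3 - 74*t^2 - 38*t - 6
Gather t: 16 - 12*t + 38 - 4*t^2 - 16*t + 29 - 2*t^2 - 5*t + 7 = -6*t^2 - 33*t + 90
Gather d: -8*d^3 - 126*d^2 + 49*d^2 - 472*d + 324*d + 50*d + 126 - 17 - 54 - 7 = -8*d^3 - 77*d^2 - 98*d + 48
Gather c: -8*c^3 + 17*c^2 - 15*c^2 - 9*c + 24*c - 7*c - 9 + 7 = -8*c^3 + 2*c^2 + 8*c - 2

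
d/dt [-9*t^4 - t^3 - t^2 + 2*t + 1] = -36*t^3 - 3*t^2 - 2*t + 2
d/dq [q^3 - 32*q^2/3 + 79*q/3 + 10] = 3*q^2 - 64*q/3 + 79/3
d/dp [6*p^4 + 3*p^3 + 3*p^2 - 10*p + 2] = 24*p^3 + 9*p^2 + 6*p - 10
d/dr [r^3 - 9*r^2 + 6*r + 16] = 3*r^2 - 18*r + 6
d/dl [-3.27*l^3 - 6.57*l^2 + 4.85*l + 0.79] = -9.81*l^2 - 13.14*l + 4.85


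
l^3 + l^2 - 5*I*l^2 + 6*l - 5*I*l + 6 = (l + 1)*(l - 6*I)*(l + I)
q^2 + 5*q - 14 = (q - 2)*(q + 7)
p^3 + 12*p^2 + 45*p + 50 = (p + 2)*(p + 5)^2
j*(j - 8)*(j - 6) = j^3 - 14*j^2 + 48*j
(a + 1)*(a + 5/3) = a^2 + 8*a/3 + 5/3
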